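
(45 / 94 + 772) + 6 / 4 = 36377 / 47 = 773.98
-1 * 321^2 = -103041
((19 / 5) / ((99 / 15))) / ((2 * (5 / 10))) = 19 / 33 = 0.58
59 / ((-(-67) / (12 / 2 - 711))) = -41595 / 67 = -620.82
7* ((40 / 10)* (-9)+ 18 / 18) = -245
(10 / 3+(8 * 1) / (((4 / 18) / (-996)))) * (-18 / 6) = 107558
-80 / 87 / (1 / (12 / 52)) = -80 / 377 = -0.21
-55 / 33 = -5 / 3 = -1.67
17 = 17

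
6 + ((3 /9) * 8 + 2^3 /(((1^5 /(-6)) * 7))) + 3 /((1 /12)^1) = 794 /21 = 37.81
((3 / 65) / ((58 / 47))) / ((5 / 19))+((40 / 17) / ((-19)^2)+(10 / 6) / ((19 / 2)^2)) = 57994069 / 347047350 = 0.17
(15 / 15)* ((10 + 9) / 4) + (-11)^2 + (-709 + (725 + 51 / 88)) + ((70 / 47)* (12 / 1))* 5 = 958275 / 4136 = 231.69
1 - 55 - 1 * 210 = -264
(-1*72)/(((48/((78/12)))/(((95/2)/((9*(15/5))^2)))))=-1235/1944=-0.64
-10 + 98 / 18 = -41 / 9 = -4.56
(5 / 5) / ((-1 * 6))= -1 / 6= -0.17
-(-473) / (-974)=-473 / 974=-0.49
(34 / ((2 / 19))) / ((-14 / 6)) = -969 / 7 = -138.43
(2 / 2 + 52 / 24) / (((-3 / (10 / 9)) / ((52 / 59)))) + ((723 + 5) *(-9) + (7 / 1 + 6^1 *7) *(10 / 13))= -404778614 / 62127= -6515.34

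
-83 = -83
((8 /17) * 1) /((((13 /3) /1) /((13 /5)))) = 24 /85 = 0.28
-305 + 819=514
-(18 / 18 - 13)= 12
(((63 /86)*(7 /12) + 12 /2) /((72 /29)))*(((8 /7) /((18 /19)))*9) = 406087 /14448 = 28.11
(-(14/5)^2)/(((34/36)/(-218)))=769104/425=1809.66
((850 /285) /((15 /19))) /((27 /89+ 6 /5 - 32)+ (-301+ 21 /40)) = -121040 /10604331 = -0.01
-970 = -970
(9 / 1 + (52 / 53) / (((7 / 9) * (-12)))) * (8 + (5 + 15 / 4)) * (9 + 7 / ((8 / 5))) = 5914425 / 2968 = 1992.73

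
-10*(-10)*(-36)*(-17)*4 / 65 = 48960 / 13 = 3766.15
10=10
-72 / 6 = -12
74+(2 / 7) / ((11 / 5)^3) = 74.03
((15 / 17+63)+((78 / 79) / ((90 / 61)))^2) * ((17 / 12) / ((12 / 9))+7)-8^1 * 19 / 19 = 65015656469 / 127316400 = 510.66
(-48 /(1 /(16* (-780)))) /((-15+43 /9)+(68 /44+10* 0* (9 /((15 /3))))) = -59304960 /859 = -69039.53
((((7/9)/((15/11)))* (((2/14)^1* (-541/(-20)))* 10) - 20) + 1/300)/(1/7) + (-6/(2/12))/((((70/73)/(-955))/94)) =63697471631/18900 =3370236.59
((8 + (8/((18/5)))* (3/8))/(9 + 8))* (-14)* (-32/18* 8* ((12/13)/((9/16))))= 3039232/17901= 169.78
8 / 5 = 1.60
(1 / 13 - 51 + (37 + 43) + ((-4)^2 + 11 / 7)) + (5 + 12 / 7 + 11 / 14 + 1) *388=304363 / 91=3344.65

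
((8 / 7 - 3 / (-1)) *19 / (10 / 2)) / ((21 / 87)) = 15979 / 245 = 65.22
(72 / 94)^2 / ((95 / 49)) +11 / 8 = 2816437 / 1678840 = 1.68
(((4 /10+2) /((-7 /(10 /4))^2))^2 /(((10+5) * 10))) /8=3 /38416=0.00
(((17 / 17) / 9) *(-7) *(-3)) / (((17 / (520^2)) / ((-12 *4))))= -30284800 / 17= -1781458.82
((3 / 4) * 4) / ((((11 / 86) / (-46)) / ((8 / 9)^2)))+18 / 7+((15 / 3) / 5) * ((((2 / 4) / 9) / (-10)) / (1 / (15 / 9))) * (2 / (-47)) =-6151573 / 7238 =-849.90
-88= -88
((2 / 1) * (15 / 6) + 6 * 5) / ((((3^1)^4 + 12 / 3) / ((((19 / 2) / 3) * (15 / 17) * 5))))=3325 / 578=5.75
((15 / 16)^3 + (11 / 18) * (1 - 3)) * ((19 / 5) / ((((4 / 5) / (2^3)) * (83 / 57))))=-5299841 / 509952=-10.39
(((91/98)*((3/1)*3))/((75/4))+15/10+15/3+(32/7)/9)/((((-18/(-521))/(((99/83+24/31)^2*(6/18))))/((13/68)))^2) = 1246246746051252243964393/3283159522564651420800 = 379.59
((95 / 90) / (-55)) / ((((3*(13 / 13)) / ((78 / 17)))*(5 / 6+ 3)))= -494 / 64515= -0.01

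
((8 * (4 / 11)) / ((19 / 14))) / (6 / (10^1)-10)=-0.23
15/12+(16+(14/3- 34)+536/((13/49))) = 313283/156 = 2008.22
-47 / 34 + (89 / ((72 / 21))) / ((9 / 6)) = 9745 / 612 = 15.92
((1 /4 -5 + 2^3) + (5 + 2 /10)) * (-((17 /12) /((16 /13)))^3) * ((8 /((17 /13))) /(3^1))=-26.28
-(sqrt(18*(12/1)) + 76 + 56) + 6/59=-7782/59 - 6*sqrt(6)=-146.60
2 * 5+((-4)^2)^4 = 65546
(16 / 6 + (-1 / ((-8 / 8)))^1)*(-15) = -55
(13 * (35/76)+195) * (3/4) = 45825/304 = 150.74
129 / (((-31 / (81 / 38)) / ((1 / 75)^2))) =-0.00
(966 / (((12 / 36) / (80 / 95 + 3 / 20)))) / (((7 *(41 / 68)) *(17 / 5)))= 156078 / 779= 200.36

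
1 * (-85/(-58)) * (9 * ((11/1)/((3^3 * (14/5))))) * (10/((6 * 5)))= 4675/7308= 0.64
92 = 92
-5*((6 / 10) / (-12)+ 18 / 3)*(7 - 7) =0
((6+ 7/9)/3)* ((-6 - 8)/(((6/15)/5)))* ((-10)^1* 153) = 1814750/3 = 604916.67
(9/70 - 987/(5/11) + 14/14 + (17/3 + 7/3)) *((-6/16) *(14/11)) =454077/440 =1031.99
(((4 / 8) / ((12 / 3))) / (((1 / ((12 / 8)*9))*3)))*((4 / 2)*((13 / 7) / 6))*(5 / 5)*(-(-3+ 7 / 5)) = 39 / 70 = 0.56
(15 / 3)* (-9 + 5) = -20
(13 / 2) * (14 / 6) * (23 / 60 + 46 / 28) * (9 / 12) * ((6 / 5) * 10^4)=276575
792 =792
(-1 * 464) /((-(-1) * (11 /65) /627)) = -1719120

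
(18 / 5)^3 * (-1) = -5832 / 125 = -46.66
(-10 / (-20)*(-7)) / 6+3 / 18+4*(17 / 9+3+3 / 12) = 725 / 36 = 20.14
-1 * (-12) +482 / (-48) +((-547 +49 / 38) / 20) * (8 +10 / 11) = -6047563 / 25080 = -241.13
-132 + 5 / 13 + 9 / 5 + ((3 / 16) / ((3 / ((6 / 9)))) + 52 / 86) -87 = -14500621 / 67080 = -216.17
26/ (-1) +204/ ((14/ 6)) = 430/ 7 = 61.43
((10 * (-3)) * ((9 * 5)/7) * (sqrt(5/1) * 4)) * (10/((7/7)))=-54000 * sqrt(5)/7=-17249.67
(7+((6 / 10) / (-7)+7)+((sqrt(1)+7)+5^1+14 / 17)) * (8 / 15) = 132032 / 8925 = 14.79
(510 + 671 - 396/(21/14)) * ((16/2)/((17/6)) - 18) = -13916.82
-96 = -96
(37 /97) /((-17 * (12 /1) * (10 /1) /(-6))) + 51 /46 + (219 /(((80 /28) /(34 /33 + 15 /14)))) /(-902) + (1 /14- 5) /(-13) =1794867444653 /1369774566160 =1.31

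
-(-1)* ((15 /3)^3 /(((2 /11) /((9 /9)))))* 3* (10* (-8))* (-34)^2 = -190740000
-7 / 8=-0.88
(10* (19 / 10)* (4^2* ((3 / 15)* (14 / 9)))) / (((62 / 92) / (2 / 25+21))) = 3328192 / 1125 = 2958.39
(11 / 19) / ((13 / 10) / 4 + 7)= 0.08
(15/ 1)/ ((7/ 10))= 150/ 7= 21.43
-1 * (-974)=974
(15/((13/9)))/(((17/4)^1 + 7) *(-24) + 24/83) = -3735/97006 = -0.04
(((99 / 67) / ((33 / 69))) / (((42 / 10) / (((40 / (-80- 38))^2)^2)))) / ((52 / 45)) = 621000000 / 73879550017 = 0.01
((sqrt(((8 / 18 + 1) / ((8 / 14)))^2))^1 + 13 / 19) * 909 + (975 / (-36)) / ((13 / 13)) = 164879 / 57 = 2892.61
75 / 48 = 25 / 16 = 1.56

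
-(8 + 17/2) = -33/2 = -16.50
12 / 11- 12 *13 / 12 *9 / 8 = -1191 / 88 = -13.53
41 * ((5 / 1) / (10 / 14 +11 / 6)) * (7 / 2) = 30135 / 107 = 281.64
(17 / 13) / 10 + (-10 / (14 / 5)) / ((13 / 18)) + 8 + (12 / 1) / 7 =49 / 10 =4.90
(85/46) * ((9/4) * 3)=2295/184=12.47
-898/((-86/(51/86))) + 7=48785/3698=13.19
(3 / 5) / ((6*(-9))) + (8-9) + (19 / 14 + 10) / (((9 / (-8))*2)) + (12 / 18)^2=-393 / 70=-5.61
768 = 768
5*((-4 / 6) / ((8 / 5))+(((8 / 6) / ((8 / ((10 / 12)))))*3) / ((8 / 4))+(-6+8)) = 215 / 24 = 8.96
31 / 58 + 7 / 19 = 995 / 1102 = 0.90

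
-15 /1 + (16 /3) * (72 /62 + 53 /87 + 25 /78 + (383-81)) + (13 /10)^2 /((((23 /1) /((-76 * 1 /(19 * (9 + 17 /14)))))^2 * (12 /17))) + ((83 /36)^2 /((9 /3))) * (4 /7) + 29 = 208282348496132087 /127247248428300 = 1636.83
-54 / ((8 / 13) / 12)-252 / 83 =-87651 / 83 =-1056.04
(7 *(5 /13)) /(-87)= -0.03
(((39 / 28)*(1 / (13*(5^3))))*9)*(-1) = -27 / 3500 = -0.01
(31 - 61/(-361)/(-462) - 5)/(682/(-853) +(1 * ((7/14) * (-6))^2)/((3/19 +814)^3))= -13691535777972065144567/421036998909707424090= -32.52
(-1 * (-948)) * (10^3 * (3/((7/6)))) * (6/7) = 2089469.39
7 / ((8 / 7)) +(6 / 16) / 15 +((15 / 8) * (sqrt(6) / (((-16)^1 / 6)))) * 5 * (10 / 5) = 123 / 20-225 * sqrt(6) / 32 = -11.07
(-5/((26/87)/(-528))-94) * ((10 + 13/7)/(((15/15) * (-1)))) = -9430294/91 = -103629.60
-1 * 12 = -12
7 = 7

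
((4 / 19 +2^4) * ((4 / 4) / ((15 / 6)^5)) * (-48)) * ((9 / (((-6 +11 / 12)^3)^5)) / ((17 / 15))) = 196799679612303722938368 / 121627019628011281517500265639375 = 0.00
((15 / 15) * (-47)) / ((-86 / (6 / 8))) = 141 / 344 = 0.41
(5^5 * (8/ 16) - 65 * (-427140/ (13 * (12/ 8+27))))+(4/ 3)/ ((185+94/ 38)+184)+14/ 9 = 92330314735/ 1206918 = 76500.90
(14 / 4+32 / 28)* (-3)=-195 / 14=-13.93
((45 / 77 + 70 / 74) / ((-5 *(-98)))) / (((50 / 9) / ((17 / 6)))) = 5559 / 3490025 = 0.00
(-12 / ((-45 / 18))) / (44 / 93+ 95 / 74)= 165168 / 60455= 2.73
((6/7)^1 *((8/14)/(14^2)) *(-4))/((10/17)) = -204/12005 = -0.02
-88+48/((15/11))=-264/5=-52.80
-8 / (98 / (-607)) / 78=1214 / 1911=0.64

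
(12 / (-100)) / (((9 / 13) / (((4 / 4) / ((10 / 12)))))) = -26 / 125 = -0.21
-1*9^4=-6561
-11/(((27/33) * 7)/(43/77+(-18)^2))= -274901/441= -623.36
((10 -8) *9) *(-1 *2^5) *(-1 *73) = 42048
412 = 412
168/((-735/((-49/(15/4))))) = 2.99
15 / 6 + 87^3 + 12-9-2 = 1317013 / 2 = 658506.50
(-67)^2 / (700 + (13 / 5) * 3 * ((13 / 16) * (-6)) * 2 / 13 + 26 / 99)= 8888220 / 1374937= 6.46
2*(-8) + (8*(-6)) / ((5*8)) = -86 / 5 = -17.20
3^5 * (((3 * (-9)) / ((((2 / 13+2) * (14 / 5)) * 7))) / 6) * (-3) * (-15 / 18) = -710775 / 10976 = -64.76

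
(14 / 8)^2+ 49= 833 / 16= 52.06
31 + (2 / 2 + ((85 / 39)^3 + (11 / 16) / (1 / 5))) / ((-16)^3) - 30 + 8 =34973732207 / 3887529984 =9.00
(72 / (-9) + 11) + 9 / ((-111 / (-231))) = 21.73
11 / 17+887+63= 16161 / 17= 950.65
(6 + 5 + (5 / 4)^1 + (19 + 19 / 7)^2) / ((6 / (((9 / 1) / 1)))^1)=284451 / 392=725.64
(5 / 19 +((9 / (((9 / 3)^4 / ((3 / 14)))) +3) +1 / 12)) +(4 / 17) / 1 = 32609 / 9044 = 3.61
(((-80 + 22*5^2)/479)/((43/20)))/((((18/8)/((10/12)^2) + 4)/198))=46530000/3728057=12.48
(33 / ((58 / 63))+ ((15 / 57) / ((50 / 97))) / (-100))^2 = 389971141849969 / 303601000000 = 1284.49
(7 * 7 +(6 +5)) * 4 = 240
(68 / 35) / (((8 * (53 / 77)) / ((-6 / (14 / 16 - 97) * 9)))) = 0.20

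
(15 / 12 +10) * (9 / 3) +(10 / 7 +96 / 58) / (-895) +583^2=247035456831 / 726740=339922.75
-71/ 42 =-1.69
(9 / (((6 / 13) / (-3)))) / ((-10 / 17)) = 1989 / 20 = 99.45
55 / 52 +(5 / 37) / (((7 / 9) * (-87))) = 412325 / 390572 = 1.06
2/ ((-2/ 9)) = -9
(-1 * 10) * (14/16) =-35/4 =-8.75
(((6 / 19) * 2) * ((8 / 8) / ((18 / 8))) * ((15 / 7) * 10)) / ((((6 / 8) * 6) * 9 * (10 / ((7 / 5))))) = 32 / 1539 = 0.02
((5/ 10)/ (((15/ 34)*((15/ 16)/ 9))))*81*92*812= 1645878528/ 25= 65835141.12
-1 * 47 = -47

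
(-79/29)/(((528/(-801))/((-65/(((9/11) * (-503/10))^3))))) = 6912351875/1793652149538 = 0.00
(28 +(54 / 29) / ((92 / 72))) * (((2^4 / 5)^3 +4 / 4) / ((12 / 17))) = 117490128 / 83375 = 1409.18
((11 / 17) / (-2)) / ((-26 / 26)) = 11 / 34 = 0.32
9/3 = 3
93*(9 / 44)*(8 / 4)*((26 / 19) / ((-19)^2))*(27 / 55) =293787 / 4149695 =0.07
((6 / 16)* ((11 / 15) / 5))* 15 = 0.82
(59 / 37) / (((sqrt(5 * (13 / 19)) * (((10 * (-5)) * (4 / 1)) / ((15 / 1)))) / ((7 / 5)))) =-1239 * sqrt(1235) / 481000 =-0.09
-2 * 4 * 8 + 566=502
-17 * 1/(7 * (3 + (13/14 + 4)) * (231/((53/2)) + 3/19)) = -34238/992007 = -0.03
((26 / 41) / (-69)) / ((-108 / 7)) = 91 / 152766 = 0.00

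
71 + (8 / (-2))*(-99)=467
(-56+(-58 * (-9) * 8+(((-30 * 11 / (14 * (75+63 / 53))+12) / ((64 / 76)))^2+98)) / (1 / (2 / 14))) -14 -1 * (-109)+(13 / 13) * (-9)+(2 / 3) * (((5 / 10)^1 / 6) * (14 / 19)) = 18175689161288683 / 27203220108288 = 668.14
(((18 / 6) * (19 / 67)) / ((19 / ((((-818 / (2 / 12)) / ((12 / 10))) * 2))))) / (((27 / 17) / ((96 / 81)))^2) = -2420756480 / 11868849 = -203.96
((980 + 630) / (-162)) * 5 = -4025 / 81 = -49.69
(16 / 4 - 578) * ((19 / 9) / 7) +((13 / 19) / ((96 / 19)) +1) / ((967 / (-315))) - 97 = -75327869 / 278496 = -270.48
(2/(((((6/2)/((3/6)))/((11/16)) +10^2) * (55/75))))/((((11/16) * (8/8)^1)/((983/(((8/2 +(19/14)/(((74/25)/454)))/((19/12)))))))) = 96746860/361451233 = 0.27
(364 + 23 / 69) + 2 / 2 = 365.33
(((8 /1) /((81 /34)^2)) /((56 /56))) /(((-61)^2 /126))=129472 /2712609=0.05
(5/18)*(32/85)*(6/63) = 32/3213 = 0.01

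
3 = 3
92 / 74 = 46 / 37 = 1.24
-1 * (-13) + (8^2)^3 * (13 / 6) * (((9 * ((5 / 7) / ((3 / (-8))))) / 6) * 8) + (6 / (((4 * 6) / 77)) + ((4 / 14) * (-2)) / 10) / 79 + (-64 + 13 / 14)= -430756674109 / 33180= -12982419.35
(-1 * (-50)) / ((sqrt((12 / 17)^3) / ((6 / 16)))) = 425 * sqrt(51) / 96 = 31.62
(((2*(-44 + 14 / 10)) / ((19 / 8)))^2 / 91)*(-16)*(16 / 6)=-495550464 / 821275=-603.39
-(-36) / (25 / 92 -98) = -368 / 999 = -0.37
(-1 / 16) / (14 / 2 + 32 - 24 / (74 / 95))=-37 / 4848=-0.01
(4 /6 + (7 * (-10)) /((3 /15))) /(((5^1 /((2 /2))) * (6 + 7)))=-1048 /195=-5.37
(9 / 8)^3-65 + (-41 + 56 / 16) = -51751 / 512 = -101.08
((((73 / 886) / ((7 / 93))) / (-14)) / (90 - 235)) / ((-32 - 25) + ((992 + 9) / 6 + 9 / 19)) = 386973 / 79160002250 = 0.00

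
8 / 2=4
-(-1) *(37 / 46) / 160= 37 / 7360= 0.01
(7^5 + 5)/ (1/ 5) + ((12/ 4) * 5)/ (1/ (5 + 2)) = 84165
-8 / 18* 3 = -4 / 3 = -1.33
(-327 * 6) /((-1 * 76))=981 /38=25.82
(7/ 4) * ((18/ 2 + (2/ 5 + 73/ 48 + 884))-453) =742427/ 960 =773.36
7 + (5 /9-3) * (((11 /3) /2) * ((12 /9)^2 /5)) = 6569 /1215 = 5.41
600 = 600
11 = 11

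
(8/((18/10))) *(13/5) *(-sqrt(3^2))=-104/3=-34.67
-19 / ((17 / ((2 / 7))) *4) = -19 / 238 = -0.08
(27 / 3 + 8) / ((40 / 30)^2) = 153 / 16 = 9.56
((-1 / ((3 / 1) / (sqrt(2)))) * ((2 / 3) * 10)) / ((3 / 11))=-220 * sqrt(2) / 27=-11.52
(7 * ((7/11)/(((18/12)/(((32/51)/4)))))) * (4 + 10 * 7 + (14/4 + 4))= 63896/1683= 37.97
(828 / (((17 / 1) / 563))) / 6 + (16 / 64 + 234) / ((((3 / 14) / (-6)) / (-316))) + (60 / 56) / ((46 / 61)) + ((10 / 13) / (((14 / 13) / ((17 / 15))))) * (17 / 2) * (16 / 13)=886916539085 / 426972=2077224.12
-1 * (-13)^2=-169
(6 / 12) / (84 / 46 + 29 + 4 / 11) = 253 / 15782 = 0.02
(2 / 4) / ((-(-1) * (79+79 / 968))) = 484 / 76551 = 0.01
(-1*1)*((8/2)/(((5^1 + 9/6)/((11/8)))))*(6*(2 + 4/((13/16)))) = -5940/169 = -35.15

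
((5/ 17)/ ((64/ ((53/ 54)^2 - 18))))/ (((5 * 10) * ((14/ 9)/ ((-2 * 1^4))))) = 7097/ 3525120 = 0.00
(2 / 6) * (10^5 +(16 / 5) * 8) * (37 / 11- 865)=-4740213184 / 165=-28728564.75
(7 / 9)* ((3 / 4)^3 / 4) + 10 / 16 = 181 / 256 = 0.71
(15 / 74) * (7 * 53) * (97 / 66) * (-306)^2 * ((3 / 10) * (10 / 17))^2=322291.44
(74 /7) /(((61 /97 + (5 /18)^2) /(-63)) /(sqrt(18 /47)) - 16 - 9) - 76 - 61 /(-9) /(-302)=-9163621153111585053277 /119871609015265489134 + 1393317072216*sqrt(94) /44102873074049113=-76.44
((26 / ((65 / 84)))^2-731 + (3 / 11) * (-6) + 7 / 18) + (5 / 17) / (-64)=1068255113 / 2692800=396.71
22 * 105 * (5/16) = 721.88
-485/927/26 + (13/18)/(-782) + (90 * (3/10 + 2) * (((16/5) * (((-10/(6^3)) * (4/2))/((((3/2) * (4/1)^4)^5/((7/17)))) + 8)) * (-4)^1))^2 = 61255017053136129257982830124172617390533/136333021814603008752665965363200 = 449304330.22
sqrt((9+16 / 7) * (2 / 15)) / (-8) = -sqrt(16590) / 840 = -0.15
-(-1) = 1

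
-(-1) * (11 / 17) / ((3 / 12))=44 / 17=2.59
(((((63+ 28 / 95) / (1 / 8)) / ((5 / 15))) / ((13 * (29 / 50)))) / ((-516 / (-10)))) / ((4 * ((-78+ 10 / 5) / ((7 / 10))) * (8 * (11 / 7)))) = -1473185 / 2059964192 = -0.00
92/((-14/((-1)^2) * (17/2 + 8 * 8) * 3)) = -92/3045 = -0.03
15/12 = 5/4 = 1.25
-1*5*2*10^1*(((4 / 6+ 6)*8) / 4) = -4000 / 3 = -1333.33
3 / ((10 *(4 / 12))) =9 / 10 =0.90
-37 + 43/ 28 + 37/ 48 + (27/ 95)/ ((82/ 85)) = -9003691/ 261744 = -34.40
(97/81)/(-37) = -97/2997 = -0.03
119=119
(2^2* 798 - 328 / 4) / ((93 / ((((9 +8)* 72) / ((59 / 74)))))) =51337.96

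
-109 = -109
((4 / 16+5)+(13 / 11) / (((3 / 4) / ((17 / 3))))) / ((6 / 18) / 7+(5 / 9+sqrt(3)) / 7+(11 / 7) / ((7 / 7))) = 4205635 / 493064 - 353745*sqrt(3) / 493064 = 7.29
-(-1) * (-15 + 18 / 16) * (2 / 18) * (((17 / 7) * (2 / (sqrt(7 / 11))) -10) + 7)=37 / 8 -629 * sqrt(77) / 588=-4.76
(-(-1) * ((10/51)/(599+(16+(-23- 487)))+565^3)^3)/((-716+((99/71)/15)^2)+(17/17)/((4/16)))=-908366582964178650766480404679229536325/110230008632135721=-8240646936676003488490.66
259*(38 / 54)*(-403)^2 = 799214689 / 27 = 29600544.04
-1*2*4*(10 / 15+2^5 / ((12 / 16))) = -1040 / 3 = -346.67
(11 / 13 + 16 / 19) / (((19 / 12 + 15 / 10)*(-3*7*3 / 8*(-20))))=1112 / 319865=0.00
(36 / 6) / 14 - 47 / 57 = -158 / 399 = -0.40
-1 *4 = -4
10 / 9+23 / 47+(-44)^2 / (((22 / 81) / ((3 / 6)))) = 1508249 / 423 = 3565.60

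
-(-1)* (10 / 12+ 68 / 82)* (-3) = -409 / 82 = -4.99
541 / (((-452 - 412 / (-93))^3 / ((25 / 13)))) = -10878928425 / 937507586842112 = -0.00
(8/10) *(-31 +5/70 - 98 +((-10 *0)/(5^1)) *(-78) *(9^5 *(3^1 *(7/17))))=-103.14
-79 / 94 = -0.84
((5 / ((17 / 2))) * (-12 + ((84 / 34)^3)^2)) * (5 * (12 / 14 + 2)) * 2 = 10398761832000 / 2872370711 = 3620.27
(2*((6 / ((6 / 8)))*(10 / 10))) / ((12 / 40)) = 160 / 3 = 53.33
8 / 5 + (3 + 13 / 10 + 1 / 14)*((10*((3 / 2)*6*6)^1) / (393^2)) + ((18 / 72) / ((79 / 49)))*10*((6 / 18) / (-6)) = 1.53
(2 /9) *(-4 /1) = -0.89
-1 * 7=-7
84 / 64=21 / 16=1.31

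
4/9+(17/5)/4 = 233/180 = 1.29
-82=-82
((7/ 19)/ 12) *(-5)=-35/ 228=-0.15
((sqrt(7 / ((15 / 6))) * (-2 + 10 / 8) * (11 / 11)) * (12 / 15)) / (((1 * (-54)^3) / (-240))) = -2 * sqrt(70) / 10935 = -0.00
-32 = -32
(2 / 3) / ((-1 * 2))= -1 / 3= -0.33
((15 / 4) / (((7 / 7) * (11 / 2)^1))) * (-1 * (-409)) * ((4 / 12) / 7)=2045 / 154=13.28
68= 68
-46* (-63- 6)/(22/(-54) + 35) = 42849/467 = 91.75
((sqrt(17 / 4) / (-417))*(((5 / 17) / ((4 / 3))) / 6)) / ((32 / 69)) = -115*sqrt(17) / 1209856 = -0.00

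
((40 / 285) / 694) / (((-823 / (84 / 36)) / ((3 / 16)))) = -7 / 65112468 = -0.00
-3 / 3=-1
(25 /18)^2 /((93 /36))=625 /837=0.75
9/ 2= 4.50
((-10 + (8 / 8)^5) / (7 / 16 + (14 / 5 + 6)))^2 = 518400 / 546121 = 0.95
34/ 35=0.97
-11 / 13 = -0.85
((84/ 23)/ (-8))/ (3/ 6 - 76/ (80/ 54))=105/ 11684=0.01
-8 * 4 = -32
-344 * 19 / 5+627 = -680.20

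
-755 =-755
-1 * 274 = -274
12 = 12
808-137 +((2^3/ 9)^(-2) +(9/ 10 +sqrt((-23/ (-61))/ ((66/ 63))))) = sqrt(648186)/ 1342 +215413/ 320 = 673.77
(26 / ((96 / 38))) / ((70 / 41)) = 10127 / 1680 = 6.03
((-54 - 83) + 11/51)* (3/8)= -872/17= -51.29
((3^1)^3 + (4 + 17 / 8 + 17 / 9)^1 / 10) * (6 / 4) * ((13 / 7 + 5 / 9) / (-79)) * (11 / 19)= -220187 / 298620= -0.74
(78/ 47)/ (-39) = -0.04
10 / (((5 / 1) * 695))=0.00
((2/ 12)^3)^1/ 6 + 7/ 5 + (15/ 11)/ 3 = 132247/ 71280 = 1.86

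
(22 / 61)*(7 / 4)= 77 / 122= 0.63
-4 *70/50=-28/5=-5.60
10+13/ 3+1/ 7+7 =451/ 21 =21.48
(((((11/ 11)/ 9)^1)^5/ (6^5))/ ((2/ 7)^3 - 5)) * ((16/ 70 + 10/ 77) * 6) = -1127/ 1197464118840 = -0.00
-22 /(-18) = 11 /9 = 1.22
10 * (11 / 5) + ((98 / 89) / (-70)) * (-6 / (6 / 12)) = 9874 / 445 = 22.19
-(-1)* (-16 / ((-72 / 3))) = 2 / 3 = 0.67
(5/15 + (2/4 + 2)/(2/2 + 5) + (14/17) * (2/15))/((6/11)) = 9647/6120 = 1.58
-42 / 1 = -42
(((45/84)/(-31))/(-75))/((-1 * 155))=-1/672700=-0.00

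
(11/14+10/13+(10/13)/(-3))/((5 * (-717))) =-709/1957410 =-0.00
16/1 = 16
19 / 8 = 2.38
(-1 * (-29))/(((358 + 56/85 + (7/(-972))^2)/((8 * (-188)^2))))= 658499029125120/28802689189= 22862.41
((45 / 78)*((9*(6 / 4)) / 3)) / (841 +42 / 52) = 135 / 43774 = 0.00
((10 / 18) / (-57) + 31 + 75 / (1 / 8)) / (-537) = -323698 / 275481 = -1.18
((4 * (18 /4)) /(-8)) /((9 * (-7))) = 1 /28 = 0.04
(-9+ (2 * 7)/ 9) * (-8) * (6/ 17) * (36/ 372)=1072/ 527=2.03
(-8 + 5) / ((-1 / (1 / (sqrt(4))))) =3 / 2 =1.50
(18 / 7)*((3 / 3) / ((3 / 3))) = 18 / 7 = 2.57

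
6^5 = 7776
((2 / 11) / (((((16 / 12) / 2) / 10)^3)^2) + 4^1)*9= 18639240.55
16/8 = 2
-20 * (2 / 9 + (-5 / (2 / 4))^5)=17999960 / 9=1999995.56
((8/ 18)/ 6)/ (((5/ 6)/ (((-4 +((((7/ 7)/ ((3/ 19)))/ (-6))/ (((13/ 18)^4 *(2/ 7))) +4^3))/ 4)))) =441944/ 428415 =1.03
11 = 11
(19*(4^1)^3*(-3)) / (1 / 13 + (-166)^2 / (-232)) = 916864 / 29833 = 30.73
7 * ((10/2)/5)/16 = 7/16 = 0.44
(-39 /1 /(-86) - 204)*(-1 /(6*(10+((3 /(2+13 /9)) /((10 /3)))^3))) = 43457621250 /12832981963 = 3.39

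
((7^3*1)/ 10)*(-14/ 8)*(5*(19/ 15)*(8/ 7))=-6517/ 15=-434.47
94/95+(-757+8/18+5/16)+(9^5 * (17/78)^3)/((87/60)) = -290804569397/871593840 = -333.65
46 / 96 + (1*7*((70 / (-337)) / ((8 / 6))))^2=1.67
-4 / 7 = -0.57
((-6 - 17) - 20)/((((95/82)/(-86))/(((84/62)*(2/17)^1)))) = 25471824/50065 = 508.78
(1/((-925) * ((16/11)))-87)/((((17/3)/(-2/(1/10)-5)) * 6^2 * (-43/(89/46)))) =-114597379/238879104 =-0.48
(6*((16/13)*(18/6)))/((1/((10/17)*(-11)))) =-31680/221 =-143.35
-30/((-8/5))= 75/4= 18.75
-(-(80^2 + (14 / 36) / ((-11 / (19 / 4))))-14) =5079755 / 792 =6413.83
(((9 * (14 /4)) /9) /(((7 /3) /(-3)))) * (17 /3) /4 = -51 /8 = -6.38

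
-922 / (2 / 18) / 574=-4149 / 287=-14.46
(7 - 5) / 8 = 1 / 4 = 0.25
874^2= 763876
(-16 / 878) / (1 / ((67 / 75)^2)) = -35912 / 2469375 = -0.01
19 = 19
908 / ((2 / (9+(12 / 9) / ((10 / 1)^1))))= 62198 / 15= 4146.53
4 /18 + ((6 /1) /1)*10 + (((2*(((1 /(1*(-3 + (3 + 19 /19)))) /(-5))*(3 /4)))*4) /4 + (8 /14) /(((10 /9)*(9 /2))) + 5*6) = 56723 /630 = 90.04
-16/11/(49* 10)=-8/2695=-0.00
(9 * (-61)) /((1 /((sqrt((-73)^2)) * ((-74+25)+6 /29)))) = 56708955 /29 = 1955481.21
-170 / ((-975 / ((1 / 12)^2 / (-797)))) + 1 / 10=1118971 / 11189880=0.10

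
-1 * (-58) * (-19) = -1102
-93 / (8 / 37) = -3441 / 8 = -430.12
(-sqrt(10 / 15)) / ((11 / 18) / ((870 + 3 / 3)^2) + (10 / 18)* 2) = -4551846* sqrt(6) / 15172831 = -0.73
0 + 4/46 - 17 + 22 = 117/23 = 5.09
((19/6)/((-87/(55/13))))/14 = -0.01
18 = 18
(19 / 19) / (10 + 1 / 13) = 13 / 131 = 0.10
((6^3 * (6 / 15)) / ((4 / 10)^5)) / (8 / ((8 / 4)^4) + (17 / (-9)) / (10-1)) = 1366875 / 47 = 29082.45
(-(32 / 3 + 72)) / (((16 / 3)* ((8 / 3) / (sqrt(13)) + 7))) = -25389 / 11338 + 372* sqrt(13) / 5669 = -2.00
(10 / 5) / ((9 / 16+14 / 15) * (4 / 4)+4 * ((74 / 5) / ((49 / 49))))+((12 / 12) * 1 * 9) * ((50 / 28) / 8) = 475905 / 233072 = 2.04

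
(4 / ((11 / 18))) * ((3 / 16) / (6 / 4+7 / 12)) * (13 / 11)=2106 / 3025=0.70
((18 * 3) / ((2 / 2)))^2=2916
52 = 52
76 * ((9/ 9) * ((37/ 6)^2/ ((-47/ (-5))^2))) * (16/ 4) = 2601100/ 19881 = 130.83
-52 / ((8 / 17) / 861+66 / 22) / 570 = -126854 / 4172305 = -0.03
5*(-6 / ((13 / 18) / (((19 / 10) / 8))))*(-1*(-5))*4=-2565 / 13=-197.31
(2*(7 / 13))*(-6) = -84 / 13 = -6.46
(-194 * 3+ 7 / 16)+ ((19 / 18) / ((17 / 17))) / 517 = -43296013 / 74448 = -581.56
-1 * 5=-5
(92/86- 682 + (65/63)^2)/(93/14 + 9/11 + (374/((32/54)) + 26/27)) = -10210696760/9605192037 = -1.06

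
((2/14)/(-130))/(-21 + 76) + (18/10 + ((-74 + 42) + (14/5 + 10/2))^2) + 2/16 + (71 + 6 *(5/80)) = 16489973/25025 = 658.94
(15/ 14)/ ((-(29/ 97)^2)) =-141135/ 11774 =-11.99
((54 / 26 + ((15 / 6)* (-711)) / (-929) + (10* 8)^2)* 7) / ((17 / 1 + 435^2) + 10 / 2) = 0.24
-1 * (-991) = 991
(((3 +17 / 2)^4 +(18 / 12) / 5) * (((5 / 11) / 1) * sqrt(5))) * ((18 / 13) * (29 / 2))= 28092213 * sqrt(5) / 176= 356909.65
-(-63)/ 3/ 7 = 3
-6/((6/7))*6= -42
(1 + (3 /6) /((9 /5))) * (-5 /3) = -115 /54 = -2.13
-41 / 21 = -1.95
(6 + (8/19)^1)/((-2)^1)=-61/19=-3.21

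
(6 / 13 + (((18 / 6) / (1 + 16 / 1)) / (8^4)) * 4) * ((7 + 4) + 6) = 104487 / 13312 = 7.85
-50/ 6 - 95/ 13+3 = -493/ 39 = -12.64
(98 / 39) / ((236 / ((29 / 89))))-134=-54882031 / 409578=-134.00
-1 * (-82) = 82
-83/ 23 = -3.61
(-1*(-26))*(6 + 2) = 208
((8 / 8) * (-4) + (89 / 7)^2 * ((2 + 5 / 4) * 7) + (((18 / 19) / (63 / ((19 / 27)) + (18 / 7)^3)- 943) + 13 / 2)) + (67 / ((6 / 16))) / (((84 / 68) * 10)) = 29715573049 / 10799460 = 2751.58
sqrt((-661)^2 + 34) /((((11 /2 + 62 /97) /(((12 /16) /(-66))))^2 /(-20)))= -47045* sqrt(436955) /686544804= -0.05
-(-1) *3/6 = 1/2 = 0.50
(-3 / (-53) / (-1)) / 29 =-3 / 1537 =-0.00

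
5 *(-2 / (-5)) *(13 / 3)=26 / 3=8.67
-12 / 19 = -0.63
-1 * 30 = -30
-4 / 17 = -0.24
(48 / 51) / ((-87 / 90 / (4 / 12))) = -0.32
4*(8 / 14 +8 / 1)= 34.29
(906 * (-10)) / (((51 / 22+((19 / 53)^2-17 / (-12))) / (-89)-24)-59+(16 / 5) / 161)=240679862715600 / 2205528971113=109.13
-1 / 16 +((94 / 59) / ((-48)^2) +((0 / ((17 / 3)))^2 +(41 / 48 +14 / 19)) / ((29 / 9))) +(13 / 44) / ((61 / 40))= 15723175943 / 25129196928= 0.63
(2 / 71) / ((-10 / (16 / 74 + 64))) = -2376 / 13135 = -0.18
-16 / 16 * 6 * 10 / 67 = -60 / 67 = -0.90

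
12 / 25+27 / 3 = 237 / 25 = 9.48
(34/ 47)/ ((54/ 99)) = 187/ 141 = 1.33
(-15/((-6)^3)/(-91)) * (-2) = 5/3276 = 0.00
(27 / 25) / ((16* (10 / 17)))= 459 / 4000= 0.11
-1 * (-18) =18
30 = 30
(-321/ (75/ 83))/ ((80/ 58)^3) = -216598709/ 1600000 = -135.37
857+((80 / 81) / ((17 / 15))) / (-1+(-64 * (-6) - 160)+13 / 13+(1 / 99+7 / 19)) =2305860649 / 2690607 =857.00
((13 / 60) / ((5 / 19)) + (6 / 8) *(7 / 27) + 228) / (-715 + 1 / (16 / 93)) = -824464 / 2553075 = -0.32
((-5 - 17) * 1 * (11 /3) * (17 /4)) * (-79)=162503 /6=27083.83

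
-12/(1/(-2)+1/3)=72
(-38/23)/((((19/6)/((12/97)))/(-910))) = 131040/2231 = 58.74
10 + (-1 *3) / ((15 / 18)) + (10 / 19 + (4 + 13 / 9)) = 10577 / 855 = 12.37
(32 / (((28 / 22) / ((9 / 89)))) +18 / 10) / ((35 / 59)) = 7.32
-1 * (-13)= 13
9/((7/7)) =9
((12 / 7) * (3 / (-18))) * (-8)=16 / 7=2.29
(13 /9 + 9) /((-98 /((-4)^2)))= -752 /441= -1.71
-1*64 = -64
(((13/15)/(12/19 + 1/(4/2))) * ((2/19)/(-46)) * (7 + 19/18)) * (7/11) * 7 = -18473/293733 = -0.06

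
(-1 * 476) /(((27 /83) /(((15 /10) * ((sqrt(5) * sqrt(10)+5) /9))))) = -98770 * sqrt(2) /81-98770 /81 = -2943.85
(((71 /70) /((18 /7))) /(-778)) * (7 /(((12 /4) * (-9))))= 497 /3781080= 0.00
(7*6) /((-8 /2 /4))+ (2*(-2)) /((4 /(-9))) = -33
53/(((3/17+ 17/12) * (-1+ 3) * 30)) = 901/1625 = 0.55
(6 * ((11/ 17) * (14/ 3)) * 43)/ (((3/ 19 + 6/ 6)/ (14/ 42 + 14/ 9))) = 11438/ 9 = 1270.89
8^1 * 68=544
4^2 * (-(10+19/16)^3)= -5735339/256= -22403.67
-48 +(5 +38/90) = -1916/45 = -42.58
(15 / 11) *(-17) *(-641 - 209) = 216750 / 11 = 19704.55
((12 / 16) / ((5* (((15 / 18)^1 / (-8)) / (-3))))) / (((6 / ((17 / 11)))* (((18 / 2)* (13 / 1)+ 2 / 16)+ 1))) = 272 / 28875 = 0.01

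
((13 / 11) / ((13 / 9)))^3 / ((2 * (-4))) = -729 / 10648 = -0.07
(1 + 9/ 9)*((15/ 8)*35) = 525/ 4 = 131.25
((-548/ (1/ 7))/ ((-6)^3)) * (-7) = -6713/ 54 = -124.31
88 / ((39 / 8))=704 / 39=18.05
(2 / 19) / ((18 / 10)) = 0.06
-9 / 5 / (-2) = 9 / 10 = 0.90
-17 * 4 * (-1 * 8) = 544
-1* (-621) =621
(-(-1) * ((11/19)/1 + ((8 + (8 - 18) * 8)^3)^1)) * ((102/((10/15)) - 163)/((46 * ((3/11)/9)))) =1170130665/437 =2677644.54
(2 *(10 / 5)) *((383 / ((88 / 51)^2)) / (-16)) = -996183 / 30976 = -32.16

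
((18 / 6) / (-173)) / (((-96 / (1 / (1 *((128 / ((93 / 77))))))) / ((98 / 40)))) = 0.00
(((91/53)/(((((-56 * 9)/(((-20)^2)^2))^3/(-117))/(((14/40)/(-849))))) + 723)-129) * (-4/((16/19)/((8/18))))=1284112056907486/229619691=5592342.94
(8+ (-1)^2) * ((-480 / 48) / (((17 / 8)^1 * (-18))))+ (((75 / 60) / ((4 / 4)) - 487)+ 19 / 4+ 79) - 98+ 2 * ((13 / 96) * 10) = -201935 / 408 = -494.94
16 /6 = 8 /3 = 2.67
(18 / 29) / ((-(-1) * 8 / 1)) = 9 / 116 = 0.08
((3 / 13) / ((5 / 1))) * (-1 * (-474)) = 1422 / 65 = 21.88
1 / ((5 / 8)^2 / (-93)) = -5952 / 25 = -238.08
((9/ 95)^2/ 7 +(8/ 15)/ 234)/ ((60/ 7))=78971/ 190066500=0.00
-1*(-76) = 76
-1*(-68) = 68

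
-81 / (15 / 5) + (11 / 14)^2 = -5171 / 196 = -26.38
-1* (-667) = 667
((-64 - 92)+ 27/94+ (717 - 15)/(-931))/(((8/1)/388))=-1328224395/175028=-7588.64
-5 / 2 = -2.50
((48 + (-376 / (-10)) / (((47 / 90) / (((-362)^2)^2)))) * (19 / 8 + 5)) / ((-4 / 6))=-13677920094555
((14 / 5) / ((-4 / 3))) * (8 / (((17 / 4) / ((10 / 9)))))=-224 / 51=-4.39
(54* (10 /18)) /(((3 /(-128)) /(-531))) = 679680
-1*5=-5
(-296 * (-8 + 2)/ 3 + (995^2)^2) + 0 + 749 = 980149501966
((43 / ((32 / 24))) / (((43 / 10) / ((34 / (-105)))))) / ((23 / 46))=-34 / 7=-4.86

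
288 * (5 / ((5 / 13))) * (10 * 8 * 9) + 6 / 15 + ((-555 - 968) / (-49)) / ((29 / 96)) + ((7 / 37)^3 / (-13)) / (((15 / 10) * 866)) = 16383501867190876487 / 6077455084155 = 2695783.29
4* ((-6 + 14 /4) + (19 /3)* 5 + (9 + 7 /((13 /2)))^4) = 3543995402 /85683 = 41361.71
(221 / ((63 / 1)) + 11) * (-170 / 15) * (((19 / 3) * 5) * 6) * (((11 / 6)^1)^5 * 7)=-118864495805 / 26244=-4529206.52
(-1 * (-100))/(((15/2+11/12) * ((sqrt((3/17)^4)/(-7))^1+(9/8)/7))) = 6473600/85143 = 76.03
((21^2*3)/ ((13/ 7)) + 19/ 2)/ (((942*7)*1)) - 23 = -3924443/ 171444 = -22.89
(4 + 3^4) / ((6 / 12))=170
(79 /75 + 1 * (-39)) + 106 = 5104 /75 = 68.05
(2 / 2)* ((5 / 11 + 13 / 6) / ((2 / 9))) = 519 / 44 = 11.80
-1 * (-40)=40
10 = 10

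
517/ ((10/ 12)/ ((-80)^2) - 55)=-3970560/ 422399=-9.40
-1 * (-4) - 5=-1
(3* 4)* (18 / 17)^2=3888 / 289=13.45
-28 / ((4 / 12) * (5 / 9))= -756 / 5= -151.20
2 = 2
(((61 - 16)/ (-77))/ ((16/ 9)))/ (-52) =405/ 64064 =0.01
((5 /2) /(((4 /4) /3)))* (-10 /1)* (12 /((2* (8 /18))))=-1012.50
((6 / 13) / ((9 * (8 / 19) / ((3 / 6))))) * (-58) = -3.53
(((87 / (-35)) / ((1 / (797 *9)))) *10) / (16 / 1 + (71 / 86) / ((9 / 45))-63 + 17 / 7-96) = 107336772 / 82139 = 1306.77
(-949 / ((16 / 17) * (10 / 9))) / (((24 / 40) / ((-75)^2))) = -8507636.72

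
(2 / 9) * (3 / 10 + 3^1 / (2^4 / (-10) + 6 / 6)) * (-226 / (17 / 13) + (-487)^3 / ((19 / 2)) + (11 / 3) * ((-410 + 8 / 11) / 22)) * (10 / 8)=6090966464755 / 383724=15873300.77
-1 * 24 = -24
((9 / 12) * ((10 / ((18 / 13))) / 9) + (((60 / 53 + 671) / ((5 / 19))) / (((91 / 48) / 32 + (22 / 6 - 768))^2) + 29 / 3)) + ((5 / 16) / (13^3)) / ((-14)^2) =697893523172814750705143 / 67935449299102421400000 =10.27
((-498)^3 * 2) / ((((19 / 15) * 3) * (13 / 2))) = -2470119840 / 247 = -10000485.18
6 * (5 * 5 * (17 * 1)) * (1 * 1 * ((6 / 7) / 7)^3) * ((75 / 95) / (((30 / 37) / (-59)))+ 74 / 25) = -570221208 / 2235331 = -255.09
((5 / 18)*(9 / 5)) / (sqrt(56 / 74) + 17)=629 / 21330 - sqrt(259) / 10665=0.03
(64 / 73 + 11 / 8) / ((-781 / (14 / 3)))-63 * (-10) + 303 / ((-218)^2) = 1280217661223 / 2032114359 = 629.99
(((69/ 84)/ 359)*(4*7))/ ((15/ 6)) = 46/ 1795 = 0.03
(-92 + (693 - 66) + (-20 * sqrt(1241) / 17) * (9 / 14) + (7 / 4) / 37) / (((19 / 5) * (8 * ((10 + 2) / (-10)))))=-1979675 / 134976 + 375 * sqrt(1241) / 18088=-13.94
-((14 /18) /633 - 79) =79.00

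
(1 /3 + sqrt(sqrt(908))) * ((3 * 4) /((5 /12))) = 48 /5 + 144 * sqrt(2) * 227^(1 /4) /5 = 167.69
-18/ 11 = -1.64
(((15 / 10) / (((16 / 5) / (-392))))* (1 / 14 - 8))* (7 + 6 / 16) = 687645 / 64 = 10744.45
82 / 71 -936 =-66374 / 71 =-934.85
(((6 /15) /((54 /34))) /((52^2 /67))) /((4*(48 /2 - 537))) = -1139 /374531040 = -0.00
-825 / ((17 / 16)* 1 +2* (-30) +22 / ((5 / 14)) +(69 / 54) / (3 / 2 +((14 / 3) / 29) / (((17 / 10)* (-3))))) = -78186000 / 334793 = -233.54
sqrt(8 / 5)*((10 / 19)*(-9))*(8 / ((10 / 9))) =-1296*sqrt(10) / 95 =-43.14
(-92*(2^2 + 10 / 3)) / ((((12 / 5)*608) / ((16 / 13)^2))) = -0.70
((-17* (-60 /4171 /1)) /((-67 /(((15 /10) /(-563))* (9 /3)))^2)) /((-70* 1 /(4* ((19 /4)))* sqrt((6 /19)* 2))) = -26163* sqrt(57) /166174590142708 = -0.00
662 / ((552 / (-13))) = -4303 / 276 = -15.59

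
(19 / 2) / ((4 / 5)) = 95 / 8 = 11.88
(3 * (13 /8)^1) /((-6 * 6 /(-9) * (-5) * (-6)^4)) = -13 /69120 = -0.00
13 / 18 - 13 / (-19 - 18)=715 / 666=1.07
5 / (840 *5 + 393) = 5 / 4593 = 0.00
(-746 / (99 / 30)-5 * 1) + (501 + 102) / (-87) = -227758 / 957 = -237.99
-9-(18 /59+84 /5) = -7701 /295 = -26.11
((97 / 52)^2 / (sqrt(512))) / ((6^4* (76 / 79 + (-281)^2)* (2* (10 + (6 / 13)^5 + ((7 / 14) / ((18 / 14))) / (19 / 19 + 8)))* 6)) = 1633054267* sqrt(2) / 185607370796575211520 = 0.00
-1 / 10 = -0.10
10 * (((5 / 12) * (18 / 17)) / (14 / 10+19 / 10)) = 250 / 187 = 1.34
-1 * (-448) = 448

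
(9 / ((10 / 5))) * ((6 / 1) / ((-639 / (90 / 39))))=-0.10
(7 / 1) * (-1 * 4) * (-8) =224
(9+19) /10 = 14 /5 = 2.80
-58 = -58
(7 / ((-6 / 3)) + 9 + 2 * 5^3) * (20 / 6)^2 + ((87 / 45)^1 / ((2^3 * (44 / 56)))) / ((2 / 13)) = 11249917 / 3960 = 2840.89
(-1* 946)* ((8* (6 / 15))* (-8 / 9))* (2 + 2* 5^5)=252347392 / 15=16823159.47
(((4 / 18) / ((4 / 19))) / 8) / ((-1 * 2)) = -19 / 288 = -0.07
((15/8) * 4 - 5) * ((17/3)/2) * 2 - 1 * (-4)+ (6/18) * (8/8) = 37/2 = 18.50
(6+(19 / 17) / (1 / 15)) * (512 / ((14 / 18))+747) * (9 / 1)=34262271 / 119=287918.24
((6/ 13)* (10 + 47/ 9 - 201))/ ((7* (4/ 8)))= -6688/ 273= -24.50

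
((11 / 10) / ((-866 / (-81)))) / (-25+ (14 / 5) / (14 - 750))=-0.00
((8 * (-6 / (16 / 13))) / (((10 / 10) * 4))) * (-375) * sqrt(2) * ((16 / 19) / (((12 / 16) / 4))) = 312000 * sqrt(2) / 19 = 23222.88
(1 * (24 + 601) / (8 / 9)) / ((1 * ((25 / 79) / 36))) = 159975 / 2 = 79987.50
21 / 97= 0.22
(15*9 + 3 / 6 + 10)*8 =1164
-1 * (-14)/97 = 14/97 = 0.14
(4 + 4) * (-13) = -104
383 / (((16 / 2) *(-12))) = -383 / 96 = -3.99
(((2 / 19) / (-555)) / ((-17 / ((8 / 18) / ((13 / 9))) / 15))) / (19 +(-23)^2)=2 / 21284731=0.00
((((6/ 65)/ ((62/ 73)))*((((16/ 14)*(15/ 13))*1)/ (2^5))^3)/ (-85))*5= -147825/ 330413754944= -0.00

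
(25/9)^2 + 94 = 8239/81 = 101.72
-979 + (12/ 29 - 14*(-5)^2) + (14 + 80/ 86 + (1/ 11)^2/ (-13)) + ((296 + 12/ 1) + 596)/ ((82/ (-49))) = -149091893312/ 80422771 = -1853.85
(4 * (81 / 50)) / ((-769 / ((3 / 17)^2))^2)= 13122 / 1234776552025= 0.00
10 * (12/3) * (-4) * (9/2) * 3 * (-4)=8640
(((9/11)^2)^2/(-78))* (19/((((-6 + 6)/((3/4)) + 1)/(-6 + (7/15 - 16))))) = 4473873/1903330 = 2.35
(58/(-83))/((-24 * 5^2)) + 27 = 672329/24900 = 27.00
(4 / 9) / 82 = 0.01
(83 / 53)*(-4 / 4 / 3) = -83 / 159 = -0.52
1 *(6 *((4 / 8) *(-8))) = -24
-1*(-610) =610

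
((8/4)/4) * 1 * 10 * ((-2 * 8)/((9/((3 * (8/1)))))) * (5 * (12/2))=-6400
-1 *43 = -43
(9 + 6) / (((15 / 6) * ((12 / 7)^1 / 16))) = 56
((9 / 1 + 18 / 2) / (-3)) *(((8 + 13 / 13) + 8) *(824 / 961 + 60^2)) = -352963248 / 961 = -367287.46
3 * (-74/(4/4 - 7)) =37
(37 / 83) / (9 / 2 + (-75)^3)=-74 / 70030503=-0.00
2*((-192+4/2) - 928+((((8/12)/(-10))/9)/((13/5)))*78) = -2236.44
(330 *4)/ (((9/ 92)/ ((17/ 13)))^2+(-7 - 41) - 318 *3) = -1076282240/ 816991501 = -1.32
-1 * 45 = -45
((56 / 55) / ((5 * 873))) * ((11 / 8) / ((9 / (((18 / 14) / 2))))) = 1 / 43650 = 0.00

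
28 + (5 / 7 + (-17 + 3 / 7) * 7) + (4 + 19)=-64.29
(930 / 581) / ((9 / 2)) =0.36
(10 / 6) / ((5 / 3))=1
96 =96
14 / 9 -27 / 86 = 961 / 774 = 1.24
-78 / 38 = -39 / 19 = -2.05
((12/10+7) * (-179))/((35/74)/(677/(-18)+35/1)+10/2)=-12762521/41900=-304.59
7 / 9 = 0.78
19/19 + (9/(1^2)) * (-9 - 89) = -881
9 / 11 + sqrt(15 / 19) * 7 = 9 / 11 + 7 * sqrt(285) / 19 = 7.04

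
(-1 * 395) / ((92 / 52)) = -5135 / 23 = -223.26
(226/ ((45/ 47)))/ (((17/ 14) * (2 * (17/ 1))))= 5.72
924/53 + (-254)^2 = 3420272/53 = 64533.43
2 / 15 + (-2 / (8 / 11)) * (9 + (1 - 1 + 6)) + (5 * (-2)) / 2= -2767 / 60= -46.12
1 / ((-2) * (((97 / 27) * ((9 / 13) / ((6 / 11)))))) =-117 / 1067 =-0.11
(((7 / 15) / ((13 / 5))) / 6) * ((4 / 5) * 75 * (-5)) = -8.97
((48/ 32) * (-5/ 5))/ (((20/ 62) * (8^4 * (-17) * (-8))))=-93/ 11141120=-0.00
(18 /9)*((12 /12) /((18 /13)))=13 /9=1.44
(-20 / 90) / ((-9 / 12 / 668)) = 5344 / 27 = 197.93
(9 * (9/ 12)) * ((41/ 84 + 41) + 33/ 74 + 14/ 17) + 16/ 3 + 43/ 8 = 63259895/ 211344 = 299.32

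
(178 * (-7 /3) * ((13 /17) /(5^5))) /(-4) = 8099 /318750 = 0.03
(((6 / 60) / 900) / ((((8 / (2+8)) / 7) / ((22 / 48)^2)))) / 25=847 / 103680000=0.00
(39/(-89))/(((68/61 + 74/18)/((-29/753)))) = 206973/64090591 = 0.00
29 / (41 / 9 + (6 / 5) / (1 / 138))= 1305 / 7657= 0.17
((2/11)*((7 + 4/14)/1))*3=306/77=3.97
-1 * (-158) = 158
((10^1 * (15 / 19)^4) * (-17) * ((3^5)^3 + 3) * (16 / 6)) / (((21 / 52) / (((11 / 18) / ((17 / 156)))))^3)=-6765920888840.90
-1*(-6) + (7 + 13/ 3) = 52/ 3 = 17.33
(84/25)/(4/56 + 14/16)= 4704/1325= 3.55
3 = 3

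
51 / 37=1.38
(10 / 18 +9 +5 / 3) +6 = 17.22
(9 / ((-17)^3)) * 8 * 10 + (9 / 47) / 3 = -19101 / 230911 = -0.08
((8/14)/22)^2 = 4/5929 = 0.00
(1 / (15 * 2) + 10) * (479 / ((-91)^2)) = 20597 / 35490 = 0.58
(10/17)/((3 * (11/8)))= 80/561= 0.14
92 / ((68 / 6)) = 138 / 17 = 8.12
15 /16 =0.94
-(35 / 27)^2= -1225 / 729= -1.68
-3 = -3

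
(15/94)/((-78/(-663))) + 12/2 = 1383/188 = 7.36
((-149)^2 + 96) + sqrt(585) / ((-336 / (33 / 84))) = 22297-11*sqrt(65) / 3136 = 22296.97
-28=-28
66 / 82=33 / 41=0.80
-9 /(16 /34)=-19.12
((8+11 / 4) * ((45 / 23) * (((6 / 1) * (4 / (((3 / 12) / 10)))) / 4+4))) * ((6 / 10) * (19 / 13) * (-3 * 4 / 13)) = -16147188 / 3887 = -4154.15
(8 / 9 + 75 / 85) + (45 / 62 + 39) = 41.50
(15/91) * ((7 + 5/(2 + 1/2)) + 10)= 285/91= 3.13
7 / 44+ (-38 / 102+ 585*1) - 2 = 1307773 / 2244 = 582.79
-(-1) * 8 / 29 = 8 / 29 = 0.28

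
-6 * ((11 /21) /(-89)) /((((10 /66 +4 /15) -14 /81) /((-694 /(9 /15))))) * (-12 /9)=151153200 /680939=221.98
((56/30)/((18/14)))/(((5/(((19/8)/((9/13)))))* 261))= 12103/3171150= 0.00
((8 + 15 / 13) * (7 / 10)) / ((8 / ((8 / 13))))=833 / 1690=0.49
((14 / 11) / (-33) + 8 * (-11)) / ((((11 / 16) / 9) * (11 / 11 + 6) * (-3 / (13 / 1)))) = 6647264 / 9317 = 713.46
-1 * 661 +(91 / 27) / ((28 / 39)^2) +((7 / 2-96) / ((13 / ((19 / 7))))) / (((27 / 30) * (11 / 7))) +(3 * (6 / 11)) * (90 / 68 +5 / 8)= -1629372947 / 2450448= -664.93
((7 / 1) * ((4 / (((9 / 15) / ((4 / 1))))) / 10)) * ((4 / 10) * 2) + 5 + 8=419 / 15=27.93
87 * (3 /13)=261 /13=20.08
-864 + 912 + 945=993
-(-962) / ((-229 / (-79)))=75998 / 229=331.87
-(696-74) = -622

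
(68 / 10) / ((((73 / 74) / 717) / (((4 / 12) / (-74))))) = -8126 / 365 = -22.26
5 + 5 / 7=40 / 7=5.71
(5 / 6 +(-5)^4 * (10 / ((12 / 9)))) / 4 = 14065 / 12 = 1172.08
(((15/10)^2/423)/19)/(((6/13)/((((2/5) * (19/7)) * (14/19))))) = 13/26790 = 0.00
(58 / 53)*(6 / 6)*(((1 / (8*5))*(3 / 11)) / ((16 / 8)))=87 / 23320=0.00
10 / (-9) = -10 / 9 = -1.11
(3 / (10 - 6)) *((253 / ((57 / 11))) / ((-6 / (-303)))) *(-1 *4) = -281083 / 38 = -7396.92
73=73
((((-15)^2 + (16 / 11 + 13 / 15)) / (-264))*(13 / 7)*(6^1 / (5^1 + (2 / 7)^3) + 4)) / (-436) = 109101395 / 5726611044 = 0.02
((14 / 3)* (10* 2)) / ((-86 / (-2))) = 2.17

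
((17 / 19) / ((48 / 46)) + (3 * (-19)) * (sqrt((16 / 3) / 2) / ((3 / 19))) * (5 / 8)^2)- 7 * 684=-2182937 / 456- 9025 * sqrt(6) / 96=-5017.42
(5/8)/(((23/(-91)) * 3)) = -455/552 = -0.82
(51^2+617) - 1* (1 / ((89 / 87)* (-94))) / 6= 53843605 / 16732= 3218.00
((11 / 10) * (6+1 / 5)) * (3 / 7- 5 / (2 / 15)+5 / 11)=-174809 / 700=-249.73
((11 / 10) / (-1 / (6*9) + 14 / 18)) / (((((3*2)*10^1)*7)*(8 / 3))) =0.00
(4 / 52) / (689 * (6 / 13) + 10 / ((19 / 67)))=19 / 87256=0.00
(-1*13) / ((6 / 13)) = -169 / 6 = -28.17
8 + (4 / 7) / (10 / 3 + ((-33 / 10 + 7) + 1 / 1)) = 13616 / 1687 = 8.07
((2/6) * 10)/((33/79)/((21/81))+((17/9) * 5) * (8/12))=0.42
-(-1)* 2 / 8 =1 / 4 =0.25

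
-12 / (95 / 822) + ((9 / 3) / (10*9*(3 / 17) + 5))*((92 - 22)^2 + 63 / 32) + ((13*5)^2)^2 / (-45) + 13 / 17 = -13079935853153 / 33023520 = -396079.40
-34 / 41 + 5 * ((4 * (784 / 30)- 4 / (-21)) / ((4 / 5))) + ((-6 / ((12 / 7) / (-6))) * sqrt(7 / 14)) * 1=21 * sqrt(2) / 2 + 562831 / 861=668.54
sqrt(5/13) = sqrt(65)/13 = 0.62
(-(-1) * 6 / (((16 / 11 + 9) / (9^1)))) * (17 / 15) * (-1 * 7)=-23562 / 575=-40.98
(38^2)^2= 2085136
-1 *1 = -1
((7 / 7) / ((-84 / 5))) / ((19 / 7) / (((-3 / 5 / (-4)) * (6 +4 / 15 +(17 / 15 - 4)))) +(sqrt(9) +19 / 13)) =-0.01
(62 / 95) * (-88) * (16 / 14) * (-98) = 611072 / 95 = 6432.34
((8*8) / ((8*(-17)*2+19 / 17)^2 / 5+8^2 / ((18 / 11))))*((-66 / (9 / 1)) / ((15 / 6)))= -2441472 / 191362865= -0.01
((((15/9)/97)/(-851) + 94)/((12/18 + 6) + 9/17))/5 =395730233/151473745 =2.61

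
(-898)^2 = 806404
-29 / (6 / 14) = -203 / 3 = -67.67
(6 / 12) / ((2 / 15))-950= -3785 / 4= -946.25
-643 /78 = -8.24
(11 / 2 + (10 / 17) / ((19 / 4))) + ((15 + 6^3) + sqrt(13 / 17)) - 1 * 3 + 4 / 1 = sqrt(221) / 17 + 153505 / 646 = 238.50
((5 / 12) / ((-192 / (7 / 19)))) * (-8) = 0.01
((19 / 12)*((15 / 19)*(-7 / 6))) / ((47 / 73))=-2555 / 1128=-2.27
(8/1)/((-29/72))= -576/29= -19.86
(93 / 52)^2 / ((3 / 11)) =31713 / 2704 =11.73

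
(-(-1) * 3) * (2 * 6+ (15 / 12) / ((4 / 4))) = 159 / 4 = 39.75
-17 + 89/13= -132/13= -10.15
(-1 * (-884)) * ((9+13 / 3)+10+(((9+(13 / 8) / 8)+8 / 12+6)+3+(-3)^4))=1742585 / 16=108911.56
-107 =-107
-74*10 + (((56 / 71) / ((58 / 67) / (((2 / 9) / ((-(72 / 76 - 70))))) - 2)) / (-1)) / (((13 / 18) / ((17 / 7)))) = -116076026012 / 156857389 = -740.01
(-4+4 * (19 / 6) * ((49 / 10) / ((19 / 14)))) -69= -409 / 15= -27.27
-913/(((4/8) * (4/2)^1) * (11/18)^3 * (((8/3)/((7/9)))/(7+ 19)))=-3670758/121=-30336.84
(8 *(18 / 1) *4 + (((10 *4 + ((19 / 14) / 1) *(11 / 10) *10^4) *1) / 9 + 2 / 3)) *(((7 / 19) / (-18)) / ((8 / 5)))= -352775 / 12312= -28.65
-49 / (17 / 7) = -343 / 17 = -20.18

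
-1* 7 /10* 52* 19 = -3458 /5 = -691.60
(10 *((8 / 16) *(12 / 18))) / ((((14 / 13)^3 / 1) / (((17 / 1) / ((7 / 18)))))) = 560235 / 4802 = 116.67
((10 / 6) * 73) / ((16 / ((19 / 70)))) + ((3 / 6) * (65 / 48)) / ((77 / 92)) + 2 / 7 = 7783 / 2464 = 3.16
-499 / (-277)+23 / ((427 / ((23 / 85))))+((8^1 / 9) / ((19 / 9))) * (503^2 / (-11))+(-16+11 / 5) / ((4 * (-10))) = -813796089484717 / 84049057400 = -9682.39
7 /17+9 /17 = 16 /17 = 0.94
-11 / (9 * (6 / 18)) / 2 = -11 / 6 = -1.83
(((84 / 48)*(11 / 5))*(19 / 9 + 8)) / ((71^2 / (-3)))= -7007 / 302460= -0.02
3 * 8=24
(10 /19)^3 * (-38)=-2000 /361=-5.54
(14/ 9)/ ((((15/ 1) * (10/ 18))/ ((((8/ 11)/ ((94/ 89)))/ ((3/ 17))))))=84728/ 116325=0.73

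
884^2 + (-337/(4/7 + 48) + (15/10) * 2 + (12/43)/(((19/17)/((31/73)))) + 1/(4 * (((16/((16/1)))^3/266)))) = 15847588654511/20277940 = 781518.67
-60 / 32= -15 / 8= -1.88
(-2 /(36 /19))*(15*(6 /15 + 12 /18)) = -16.89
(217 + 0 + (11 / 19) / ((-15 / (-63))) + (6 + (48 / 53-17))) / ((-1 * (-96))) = 2.18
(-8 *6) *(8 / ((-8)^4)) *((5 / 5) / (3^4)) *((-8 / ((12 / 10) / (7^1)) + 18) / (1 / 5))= 215 / 1296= 0.17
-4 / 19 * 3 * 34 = -408 / 19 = -21.47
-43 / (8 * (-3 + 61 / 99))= 4257 / 1888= 2.25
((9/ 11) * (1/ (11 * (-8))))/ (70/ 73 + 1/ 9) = -5913/ 680504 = -0.01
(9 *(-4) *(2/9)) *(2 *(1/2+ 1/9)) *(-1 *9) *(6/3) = 176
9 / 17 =0.53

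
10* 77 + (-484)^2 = 235026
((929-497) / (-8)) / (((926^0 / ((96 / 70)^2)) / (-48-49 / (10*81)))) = 29897472 / 6125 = 4881.22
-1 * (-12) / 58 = 6 / 29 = 0.21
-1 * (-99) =99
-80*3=-240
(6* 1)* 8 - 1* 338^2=-114196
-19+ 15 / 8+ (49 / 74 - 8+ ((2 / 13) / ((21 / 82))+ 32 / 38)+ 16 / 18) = -101937137 / 4606056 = -22.13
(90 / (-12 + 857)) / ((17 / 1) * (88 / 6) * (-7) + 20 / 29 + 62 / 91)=-0.00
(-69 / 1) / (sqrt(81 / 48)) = -92 *sqrt(3) / 3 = -53.12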